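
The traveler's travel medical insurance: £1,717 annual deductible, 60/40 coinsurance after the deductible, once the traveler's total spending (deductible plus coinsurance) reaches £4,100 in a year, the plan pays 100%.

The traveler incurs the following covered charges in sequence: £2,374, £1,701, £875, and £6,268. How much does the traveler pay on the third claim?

Bill 1, £2,374: £1,717 finishes the deductible; £657 goes to coinsurance; traveler's 40% is £262.80. Traveler owes £1,979.80 (running OOP £1,979.80).
Bill 2, £1,701: deductible already satisfied, so traveler's share is 40% × £1,701 = £680.40. Traveler pays £680.40; OOP now £2,660.20.
Bill 3, £875: 40% coinsurance on £875 = £350. Cost to traveler: £350. OOP to date £3,010.20.

£350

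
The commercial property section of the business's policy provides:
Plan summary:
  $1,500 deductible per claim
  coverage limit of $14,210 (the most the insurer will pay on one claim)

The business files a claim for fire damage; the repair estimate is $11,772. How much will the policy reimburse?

After the deductible, $11,772 − $1,500 = $10,272 remains.
That's under the $14,210 cap, so the insurer reimburses the full $10,272.

$10,272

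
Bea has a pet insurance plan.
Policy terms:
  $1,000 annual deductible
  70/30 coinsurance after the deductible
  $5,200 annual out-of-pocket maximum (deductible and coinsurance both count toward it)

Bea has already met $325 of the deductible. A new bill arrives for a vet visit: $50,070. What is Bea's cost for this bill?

$4,875

Remaining deductible: $1,000 − $325 = $675.
That leaves $50,070 − $675 = $49,395 for coinsurance.
Owner's 30% share of $49,395 is $14,818.50.
So the owner owes $675 + $14,818.50 = $15,493.50 before any cap.
Year-to-date out-of-pocket would reach $325 + $15,493.50 = $15,818.50, above the $5,200 maximum, so the owner pays only $5,200 − $325 = $4,875.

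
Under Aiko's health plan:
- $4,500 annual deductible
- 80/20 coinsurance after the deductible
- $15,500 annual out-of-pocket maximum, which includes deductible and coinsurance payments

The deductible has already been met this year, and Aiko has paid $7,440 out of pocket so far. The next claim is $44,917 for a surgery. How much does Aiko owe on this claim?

The deductible is already satisfied, so the full bill goes to coinsurance.
Coinsurance: $44,917 × 20% = $8,983.40.
That would bring total out-of-pocket to $16,423.40, past the $15,500 cap. The patient is capped at $15,500 − $7,440 = $8,060 on this claim.

$8,060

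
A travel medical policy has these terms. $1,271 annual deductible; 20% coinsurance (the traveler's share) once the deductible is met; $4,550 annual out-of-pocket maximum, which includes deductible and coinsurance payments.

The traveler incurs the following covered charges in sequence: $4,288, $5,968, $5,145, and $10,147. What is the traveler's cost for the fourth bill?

$453

#1 ($4,288): deductible takes $1,271, $3,017 remains; 20% of $3,017 = $603.40. Traveler pays $1,874.40; OOP now $1,874.40.
#2 ($5,968): deductible already satisfied, so traveler's share is 20% × $5,968 = $1,193.60. Cost to traveler: $1,193.60. OOP to date $3,068.
#3 ($5,145): 20% coinsurance on $5,145 = $1,029. Cost to traveler: $1,029. OOP to date $4,097.
#4 ($10,147): deductible met; 20% of $10,147 = $2,029.40. Adding that to $4,097 gives $6,126.40, past the $4,550 cap; traveler pays only $4,550 − $4,097 = $453.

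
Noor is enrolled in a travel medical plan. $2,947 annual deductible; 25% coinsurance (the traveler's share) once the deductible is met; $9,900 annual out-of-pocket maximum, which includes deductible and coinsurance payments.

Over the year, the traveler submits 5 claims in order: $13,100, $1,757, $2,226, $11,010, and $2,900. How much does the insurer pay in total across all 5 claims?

#1 ($13,100): $2,947 to deductible, leaving $10,153; coinsurance $10,153 × 25% = $2,538.25. Traveler owes $5,485.25 (running OOP $5,485.25). Plan pays $13,100 − $5,485.25 = $7,614.75.
#2 ($1,757): deductible already satisfied, so traveler's share is 25% × $1,757 = $439.25. Traveler pays $439.25; OOP now $5,924.50. Plan pays $1,757 − $439.25 = $1,317.75.
#3 ($2,226): 25% coinsurance on $2,226 = $556.50. Cost to traveler: $556.50. OOP to date $6,481. Insurer: $2,226 − $556.50 = $1,669.50.
#4 ($11,010): 25% coinsurance on $11,010 = $2,752.50. Cost to traveler: $2,752.50. OOP to date $9,233.50. Insurer: $11,010 − $2,752.50 = $8,257.50.
#5 ($2,900): deductible already satisfied, so traveler's share is 25% × $2,900 = $725. That would push OOP to $9,958.50, over the $9,900 cap, so traveler pays $9,900 − $9,233.50 = $666.50. Insurer: $2,900 − $666.50 = $2,233.50.
Insurer total = bills − traveler's total = $30,993 − $9,900 = $21,093.

$21,093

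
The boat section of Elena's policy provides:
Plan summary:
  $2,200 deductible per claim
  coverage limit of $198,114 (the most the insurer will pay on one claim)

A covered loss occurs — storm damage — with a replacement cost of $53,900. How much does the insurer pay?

After the deductible, $53,900 − $2,200 = $51,700 remains.
$51,700 is within the $198,114 limit, so the insurer pays $51,700.

$51,700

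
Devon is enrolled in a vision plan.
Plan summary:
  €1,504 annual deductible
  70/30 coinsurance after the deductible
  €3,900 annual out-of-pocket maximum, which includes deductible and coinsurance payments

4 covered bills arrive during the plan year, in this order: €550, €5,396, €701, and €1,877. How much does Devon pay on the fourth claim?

€563.10

#1 (€550): all of it applies to the deductible. Member owes €550 (running OOP €550).
#2 (€5,396): deductible takes €954, €4,442 remains; 30% of €4,442 = €1,332.60. Member owes €2,286.60 (running OOP €2,836.60).
#3 (€701): 30% coinsurance on €701 = €210.30. Member pays €210.30; OOP now €3,046.90.
#4 (€1,877): deductible already satisfied, so member's share is 30% × €1,877 = €563.10. Member owes €563.10 (running OOP €3,610).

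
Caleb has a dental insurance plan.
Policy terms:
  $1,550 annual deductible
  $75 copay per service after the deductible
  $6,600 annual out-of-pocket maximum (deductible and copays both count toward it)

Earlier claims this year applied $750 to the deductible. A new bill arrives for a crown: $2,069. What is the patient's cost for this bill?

$875

Remaining deductible: $1,550 − $750 = $800.
After the $800 deductible portion, $2,069 − $800 = $1,269 is subject to the copay.
Copay on this service: $75.
That puts the patient's cost at $800 + $75 = $875 before any cap.
Cumulative spending $750 + $875 = $1,625 stays under the $6,600 maximum.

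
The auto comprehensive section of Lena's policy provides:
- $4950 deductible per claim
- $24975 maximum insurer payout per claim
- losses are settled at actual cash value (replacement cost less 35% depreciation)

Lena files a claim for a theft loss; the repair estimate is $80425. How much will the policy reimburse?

$24975

At 35% depreciation, ACV = $80425 − $28148.75 = $52276.25.
Less the $4950 deductible: $52276.25 − $4950 = $47326.25.
$47326.25 exceeds the $24975 limit, so the insurer pays the limit: $24975.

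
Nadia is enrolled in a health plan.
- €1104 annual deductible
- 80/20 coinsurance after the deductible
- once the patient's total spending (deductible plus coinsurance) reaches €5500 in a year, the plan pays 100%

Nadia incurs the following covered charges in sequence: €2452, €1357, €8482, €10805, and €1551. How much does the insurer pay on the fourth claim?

Bill 1, €2452: deductible takes €1104, €1348 remains; 20% of €1348 = €269.60. Cost to patient: €1373.60. OOP to date €1373.60. Plan pays €2452 − €1373.60 = €1078.40.
Bill 2, €1357: deductible met; 20% of €1357 = €271.40. Patient pays €271.40; OOP now €1645. Insurer: €1357 − €271.40 = €1085.60.
Bill 3, €8482: 20% coinsurance on €8482 = €1696.40. Patient pays €1696.40; OOP now €3341.40. Insurer: €8482 − €1696.40 = €6785.60.
Bill 4, €10805: deductible met; 20% of €10805 = €2161. That would push OOP to €5502.40, over the €5500 cap, so patient pays €5500 − €3341.40 = €2158.60. Plan pays €10805 − €2158.60 = €8646.40.

€8646.40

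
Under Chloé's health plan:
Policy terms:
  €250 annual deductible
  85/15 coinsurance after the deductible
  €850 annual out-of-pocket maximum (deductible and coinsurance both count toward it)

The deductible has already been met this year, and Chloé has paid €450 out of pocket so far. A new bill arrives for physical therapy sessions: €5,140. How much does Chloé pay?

€400

With the deductible met, the entire €5,140 is subject to coinsurance.
15% of €5,140 = €771 falls to the patient.
That would bring total out-of-pocket to €1,221, past the €850 cap. The patient is capped at €850 − €450 = €400 on this claim.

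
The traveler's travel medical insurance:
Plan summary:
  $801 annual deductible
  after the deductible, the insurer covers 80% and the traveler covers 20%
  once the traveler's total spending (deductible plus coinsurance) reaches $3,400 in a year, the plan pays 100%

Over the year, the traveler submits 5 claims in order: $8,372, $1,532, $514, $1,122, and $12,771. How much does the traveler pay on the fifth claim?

$451.20

Claim 1 ($8,372): $801 finishes the deductible; $7,571 goes to coinsurance; traveler's 20% is $1,514.20. Traveler owes $2,315.20 (running OOP $2,315.20).
Claim 2 ($1,532): 20% coinsurance on $1,532 = $306.40. Traveler owes $306.40 (running OOP $2,621.60).
Claim 3 ($514): deductible already satisfied, so traveler's share is 20% × $514 = $102.80. Cost to traveler: $102.80. OOP to date $2,724.40.
Claim 4 ($1,122): deductible already satisfied, so traveler's share is 20% × $1,122 = $224.40. Traveler pays $224.40; OOP now $2,948.80.
Claim 5 ($12,771): deductible already satisfied, so traveler's share is 20% × $12,771 = $2,554.20. That would push OOP to $5,503, over the $3,400 cap, so traveler pays $3,400 − $2,948.80 = $451.20.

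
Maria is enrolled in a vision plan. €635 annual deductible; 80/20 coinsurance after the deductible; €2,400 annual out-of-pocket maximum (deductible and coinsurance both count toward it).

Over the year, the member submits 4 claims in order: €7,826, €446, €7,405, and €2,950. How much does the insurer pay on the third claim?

€7,167.40

Claim 1 (€7,826): €635 to deductible, leaving €7,191; 20% of €7,191 = €1,438.20. Member owes €2,073.20 (running OOP €2,073.20). Plan pays €7,826 − €2,073.20 = €5,752.80.
Claim 2 (€446): 20% coinsurance on €446 = €89.20. Member pays €89.20; OOP now €2,162.40. Plan pays €446 − €89.20 = €356.80.
Claim 3 (€7,405): deductible already satisfied, so member's share is 20% × €7,405 = €1,481. That would push OOP to €3,643.40, over the €2,400 cap, so member pays €2,400 − €2,162.40 = €237.60. Insurer: €7,405 − €237.60 = €7,167.40.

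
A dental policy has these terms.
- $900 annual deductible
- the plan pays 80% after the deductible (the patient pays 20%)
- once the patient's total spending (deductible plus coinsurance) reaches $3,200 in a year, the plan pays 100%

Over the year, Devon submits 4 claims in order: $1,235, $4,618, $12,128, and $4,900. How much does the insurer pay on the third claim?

Claim 1 — $1,235: $900 finishes the deductible; $335 goes to coinsurance; coinsurance $335 × 20% = $67. Patient pays $967; OOP now $967. Plan pays $1,235 − $967 = $268.
Claim 2 — $4,618: deductible already satisfied, so patient's share is 20% × $4,618 = $923.60. Patient pays $923.60; OOP now $1,890.60. Insurer: $4,618 − $923.60 = $3,694.40.
Claim 3 — $12,128: 20% coinsurance on $12,128 = $2,425.60. That would push OOP to $4,316.20, over the $3,200 cap, so patient pays $3,200 − $1,890.60 = $1,309.40. Plan pays $12,128 − $1,309.40 = $10,818.60.

$10,818.60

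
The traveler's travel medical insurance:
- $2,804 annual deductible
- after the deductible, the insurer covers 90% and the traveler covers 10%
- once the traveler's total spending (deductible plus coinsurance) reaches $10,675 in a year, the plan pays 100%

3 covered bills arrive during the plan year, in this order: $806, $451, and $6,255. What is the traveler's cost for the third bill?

$2,017.80

Bill 1, $806: fully absorbed by the deductible. Traveler pays $806; OOP now $806.
Bill 2, $451: fully absorbed by the deductible. Traveler pays $451; OOP now $1,257.
Bill 3, $6,255: deductible takes $1,547, $4,708 remains; 10% of $4,708 = $470.80. Traveler pays $2,017.80; OOP now $3,274.80.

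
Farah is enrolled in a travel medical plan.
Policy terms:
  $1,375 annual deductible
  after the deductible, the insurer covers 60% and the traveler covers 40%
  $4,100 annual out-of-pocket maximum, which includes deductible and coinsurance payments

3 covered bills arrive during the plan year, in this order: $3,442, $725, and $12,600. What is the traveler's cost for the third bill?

$1,608.20

Claim 1 ($3,442): deductible takes $1,375, $2,067 remains; traveler's 40% is $826.80. Traveler pays $2,201.80; OOP now $2,201.80.
Claim 2 ($725): deductible already satisfied, so traveler's share is 40% × $725 = $290. Traveler owes $290 (running OOP $2,491.80).
Claim 3 ($12,600): deductible already satisfied, so traveler's share is 40% × $12,600 = $5,040. That would push OOP to $7,531.80, over the $4,100 cap, so traveler pays $4,100 − $2,491.80 = $1,608.20.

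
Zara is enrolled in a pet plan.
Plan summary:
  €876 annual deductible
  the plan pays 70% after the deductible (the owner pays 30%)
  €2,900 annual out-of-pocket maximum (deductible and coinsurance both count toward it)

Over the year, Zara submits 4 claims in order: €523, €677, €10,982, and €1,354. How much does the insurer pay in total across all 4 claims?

€10,636

Bill 1, €523: all of it applies to the deductible. Owner owes €523 (running OOP €523). Insurer: €523 − €523 = €0.
Bill 2, €677: €353 to deductible, leaving €324; coinsurance €324 × 30% = €97.20. Owner owes €450.20 (running OOP €973.20). Insurer: €677 − €450.20 = €226.80.
Bill 3, €10,982: deductible met; 30% of €10,982 = €3,294.60. Adding that to €973.20 gives €4,267.80, past the €2,900 cap; owner pays only €2,900 − €973.20 = €1,926.80. Insurer: €10,982 − €1,926.80 = €9,055.20.
Bill 4, €1,354: 30% coinsurance on €1,354 = €406.20. OOP would hit €3,306.20 > €2,900, so the cap limits the owner to €2,900 − €2,900 = €0. Insurer: €1,354 − €0 = €1,354.
Insurer total = bills − owner's total = €13,536 − €2,900 = €10,636.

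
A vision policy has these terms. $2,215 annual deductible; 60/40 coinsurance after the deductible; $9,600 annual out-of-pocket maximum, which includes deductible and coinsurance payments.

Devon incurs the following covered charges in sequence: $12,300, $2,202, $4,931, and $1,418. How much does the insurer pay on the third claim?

$2,958.60

Bill 1, $12,300: deductible takes $2,215, $10,085 remains; member's 40% is $4,034. Cost to member: $6,249. OOP to date $6,249. Insurer: $12,300 − $6,249 = $6,051.
Bill 2, $2,202: deductible already satisfied, so member's share is 40% × $2,202 = $880.80. Member owes $880.80 (running OOP $7,129.80). Plan pays $2,202 − $880.80 = $1,321.20.
Bill 3, $4,931: 40% coinsurance on $4,931 = $1,972.40. Cost to member: $1,972.40. OOP to date $9,102.20. Insurer: $4,931 − $1,972.40 = $2,958.60.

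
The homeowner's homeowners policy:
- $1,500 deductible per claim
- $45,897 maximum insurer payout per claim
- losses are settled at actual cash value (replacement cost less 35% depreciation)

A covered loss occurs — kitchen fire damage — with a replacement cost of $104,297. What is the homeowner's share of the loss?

Actual cash value after 35% depreciation: $104,297 × 65% = $67,793.05.
Subtract the deductible: $67,793.05 − $1,500 = $66,293.05.
$66,293.05 exceeds the $45,897 limit, so the insurer pays the limit: $45,897.
Out of pocket: $104,297 − $45,897 = $58,400.

$58,400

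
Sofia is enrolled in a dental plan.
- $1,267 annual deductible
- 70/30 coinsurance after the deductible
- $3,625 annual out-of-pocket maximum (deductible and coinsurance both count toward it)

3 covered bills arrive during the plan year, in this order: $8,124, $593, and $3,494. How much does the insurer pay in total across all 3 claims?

$8,586

Bill 1, $8,124: deductible takes $1,267, $6,857 remains; 30% of $6,857 = $2,057.10. Patient pays $3,324.10; OOP now $3,324.10. Plan pays $8,124 − $3,324.10 = $4,799.90.
Bill 2, $593: 30% coinsurance on $593 = $177.90. Patient owes $177.90 (running OOP $3,502). Insurer: $593 − $177.90 = $415.10.
Bill 3, $3,494: deductible already satisfied, so patient's share is 30% × $3,494 = $1,048.20. Adding that to $3,502 gives $4,550.20, past the $3,625 cap; patient pays only $3,625 − $3,502 = $123. Insurer: $3,494 − $123 = $3,371.
Insurer total: $4,799.90 + $415.10 + $3,371 = $8,586.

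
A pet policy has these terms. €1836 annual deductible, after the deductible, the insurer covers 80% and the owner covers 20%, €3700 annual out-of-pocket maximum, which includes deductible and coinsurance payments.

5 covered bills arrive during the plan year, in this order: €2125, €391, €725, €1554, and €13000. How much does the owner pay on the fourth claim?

#1 (€2125): €1836 finishes the deductible; €289 goes to coinsurance; 20% of €289 = €57.80. Owner owes €1893.80 (running OOP €1893.80).
#2 (€391): 20% coinsurance on €391 = €78.20. Owner owes €78.20 (running OOP €1972).
#3 (€725): deductible already satisfied, so owner's share is 20% × €725 = €145. Cost to owner: €145. OOP to date €2117.
#4 (€1554): 20% coinsurance on €1554 = €310.80. Owner pays €310.80; OOP now €2427.80.

€310.80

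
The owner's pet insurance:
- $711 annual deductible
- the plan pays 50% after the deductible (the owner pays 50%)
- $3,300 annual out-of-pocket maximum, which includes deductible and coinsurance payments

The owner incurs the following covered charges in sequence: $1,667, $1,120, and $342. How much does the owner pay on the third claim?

$171

Bill 1, $1,667: deductible takes $711, $956 remains; 50% of $956 = $478. Owner owes $1,189 (running OOP $1,189).
Bill 2, $1,120: 50% coinsurance on $1,120 = $560. Cost to owner: $560. OOP to date $1,749.
Bill 3, $342: deductible already satisfied, so owner's share is 50% × $342 = $171. Owner pays $171; OOP now $1,920.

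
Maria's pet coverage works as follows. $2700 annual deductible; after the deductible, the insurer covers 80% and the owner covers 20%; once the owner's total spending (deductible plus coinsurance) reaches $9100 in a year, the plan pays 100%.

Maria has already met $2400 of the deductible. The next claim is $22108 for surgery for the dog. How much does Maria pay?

$2400 of the $2700 deductible is already met, leaving $300.
That leaves $22108 − $300 = $21808 for coinsurance.
Coinsurance: $21808 × 20% = $4361.60.
That puts the owner's cost at $300 + $4361.60 = $4661.60 before any cap.
Total out-of-pocket so far would be $2400 + $4661.60 = $7061.60, below the $9100 cap — no reduction.

$4661.60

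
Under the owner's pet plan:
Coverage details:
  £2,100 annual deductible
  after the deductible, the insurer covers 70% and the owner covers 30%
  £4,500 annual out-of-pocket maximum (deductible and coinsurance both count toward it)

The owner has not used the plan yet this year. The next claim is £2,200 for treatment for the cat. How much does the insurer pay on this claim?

£70

The full £2,100 deductible is still open; £2,100 of this bill applies to it.
The remaining £100 (= £2,200 − £2,100) moves to coinsurance.
30% of £100 = £30 falls to the owner.
Owner responsibility before any cap: £2,100 + £30 = £2,130.
Year-to-date out-of-pocket becomes £0 + £2,130 = £2,130, still under the £4,500 maximum, so no cap applies.
The plan picks up £2,200 − £2,130 = £70.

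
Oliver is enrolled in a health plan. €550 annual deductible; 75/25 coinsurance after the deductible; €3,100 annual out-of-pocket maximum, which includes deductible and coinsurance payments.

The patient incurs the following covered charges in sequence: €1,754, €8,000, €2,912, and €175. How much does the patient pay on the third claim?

Bill 1, €1,754: €550 finishes the deductible; €1,204 goes to coinsurance; patient's 25% is €301. Patient pays €851; OOP now €851.
Bill 2, €8,000: deductible met; 25% of €8,000 = €2,000. Cost to patient: €2,000. OOP to date €2,851.
Bill 3, €2,912: deductible met; 25% of €2,912 = €728. That would push OOP to €3,579, over the €3,100 cap, so patient pays €3,100 − €2,851 = €249.

€249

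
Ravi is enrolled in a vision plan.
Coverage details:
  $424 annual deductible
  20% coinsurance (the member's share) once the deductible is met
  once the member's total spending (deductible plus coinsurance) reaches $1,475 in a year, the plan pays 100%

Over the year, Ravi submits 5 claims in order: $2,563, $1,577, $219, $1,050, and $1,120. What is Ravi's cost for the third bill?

$43.80

Claim 1 ($2,563): $424 to deductible, leaving $2,139; coinsurance $2,139 × 20% = $427.80. Member owes $851.80 (running OOP $851.80).
Claim 2 ($1,577): deductible met; 20% of $1,577 = $315.40. Member pays $315.40; OOP now $1,167.20.
Claim 3 ($219): deductible already satisfied, so member's share is 20% × $219 = $43.80. Cost to member: $43.80. OOP to date $1,211.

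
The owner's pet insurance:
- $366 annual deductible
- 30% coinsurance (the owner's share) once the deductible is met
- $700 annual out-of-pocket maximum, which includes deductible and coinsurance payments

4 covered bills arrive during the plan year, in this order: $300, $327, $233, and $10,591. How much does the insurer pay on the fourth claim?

$10,405.20

Claim 1 ($300): entire amount goes to the deductible. Cost to owner: $300. OOP to date $300. Plan pays $300 − $300 = $0.
Claim 2 ($327): deductible takes $66, $261 remains; owner's 30% is $78.30. Owner pays $144.30; OOP now $444.30. Insurer: $327 − $144.30 = $182.70.
Claim 3 ($233): deductible met; 30% of $233 = $69.90. Cost to owner: $69.90. OOP to date $514.20. Plan pays $233 − $69.90 = $163.10.
Claim 4 ($10,591): 30% coinsurance on $10,591 = $3,177.30. OOP would hit $3,691.50 > $700, so the cap limits the owner to $700 − $514.20 = $185.80. Plan pays $10,591 − $185.80 = $10,405.20.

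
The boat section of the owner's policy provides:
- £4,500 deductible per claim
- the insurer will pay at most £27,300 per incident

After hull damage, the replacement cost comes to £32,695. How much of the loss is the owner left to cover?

Subtract the deductible: £32,695 − £4,500 = £28,195.
The £27,300 per-incident cap binds; insurer pays £27,300.
Owner's share is the uncovered remainder: £32,695 − £27,300 = £5,395.

£5,395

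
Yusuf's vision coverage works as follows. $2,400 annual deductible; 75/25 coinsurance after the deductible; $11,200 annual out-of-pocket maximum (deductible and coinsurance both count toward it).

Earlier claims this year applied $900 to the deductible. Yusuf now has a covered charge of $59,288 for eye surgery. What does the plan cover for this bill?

$48,988

$900 of the $2,400 deductible is already met, leaving $1,500.
The remaining $57,788 (= $59,288 − $1,500) moves to coinsurance.
Member's 25% share of $57,788 is $14,447.
That puts the member's cost at $1,500 + $14,447 = $15,947 before any cap.
That would bring total out-of-pocket to $16,847, past the $11,200 cap. The member is capped at $11,200 − $900 = $10,300 on this claim.
The plan picks up $59,288 − $10,300 = $48,988.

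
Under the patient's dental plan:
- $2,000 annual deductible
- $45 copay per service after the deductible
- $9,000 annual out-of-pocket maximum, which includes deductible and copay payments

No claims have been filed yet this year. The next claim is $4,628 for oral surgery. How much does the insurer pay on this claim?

Nothing has been paid toward the $2,000 deductible, so the first $2,000 of this charge is applied there.
After the $2,000 deductible portion, $4,628 − $2,000 = $2,628 is subject to the copay.
Copay on this service: $45.
That puts the patient's cost at $2,000 + $45 = $2,045 before any cap.
Year-to-date out-of-pocket becomes $0 + $2,045 = $2,045, still under the $9,000 maximum, so no cap applies.
The insurer covers the remainder: $4,628 − $2,045 = $2,583.

$2,583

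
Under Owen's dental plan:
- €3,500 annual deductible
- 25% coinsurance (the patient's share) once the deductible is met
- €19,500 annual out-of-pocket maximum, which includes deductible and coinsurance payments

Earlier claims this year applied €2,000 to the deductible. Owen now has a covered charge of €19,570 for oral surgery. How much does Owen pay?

€6,017.50

Remaining deductible: €3,500 − €2,000 = €1,500.
After the €1,500 deductible portion, €19,570 − €1,500 = €18,070 is subject to coinsurance.
Coinsurance: €18,070 × 25% = €4,517.50.
Patient responsibility before any cap: €1,500 + €4,517.50 = €6,017.50.
Cumulative spending €2,000 + €6,017.50 = €8,017.50 stays under the €19,500 maximum.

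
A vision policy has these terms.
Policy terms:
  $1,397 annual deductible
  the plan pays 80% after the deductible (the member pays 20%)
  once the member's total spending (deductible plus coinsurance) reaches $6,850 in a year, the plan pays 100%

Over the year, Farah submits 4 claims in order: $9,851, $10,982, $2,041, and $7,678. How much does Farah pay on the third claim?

Claim 1 — $9,851: deductible takes $1,397, $8,454 remains; member's 20% is $1,690.80. Cost to member: $3,087.80. OOP to date $3,087.80.
Claim 2 — $10,982: deductible met; 20% of $10,982 = $2,196.40. Member owes $2,196.40 (running OOP $5,284.20).
Claim 3 — $2,041: 20% coinsurance on $2,041 = $408.20. Member owes $408.20 (running OOP $5,692.40).

$408.20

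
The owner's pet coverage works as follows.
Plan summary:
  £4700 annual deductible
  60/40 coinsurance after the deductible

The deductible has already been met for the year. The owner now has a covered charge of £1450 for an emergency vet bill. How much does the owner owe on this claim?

With the deductible met, the entire £1450 is subject to coinsurance.
Owner's 40% share of £1450 is £580.

£580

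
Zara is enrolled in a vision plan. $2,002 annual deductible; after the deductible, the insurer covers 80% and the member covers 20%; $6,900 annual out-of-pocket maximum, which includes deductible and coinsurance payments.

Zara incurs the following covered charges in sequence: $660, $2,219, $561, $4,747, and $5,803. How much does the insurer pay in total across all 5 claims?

Bill 1, $660: fully absorbed by the deductible. Member owes $660 (running OOP $660). Insurer: $660 − $660 = $0.
Bill 2, $2,219: $1,342 finishes the deductible; $877 goes to coinsurance; 20% of $877 = $175.40. Cost to member: $1,517.40. OOP to date $2,177.40. Insurer: $2,219 − $1,517.40 = $701.60.
Bill 3, $561: deductible already satisfied, so member's share is 20% × $561 = $112.20. Member pays $112.20; OOP now $2,289.60. Plan pays $561 − $112.20 = $448.80.
Bill 4, $4,747: 20% coinsurance on $4,747 = $949.40. Member owes $949.40 (running OOP $3,239). Plan pays $4,747 − $949.40 = $3,797.60.
Bill 5, $5,803: deductible already satisfied, so member's share is 20% × $5,803 = $1,160.60. Member pays $1,160.60; OOP now $4,399.60. Plan pays $5,803 − $1,160.60 = $4,642.40.
Insurer total: $0 + $701.60 + $448.80 + $3,797.60 + $4,642.40 = $9,590.40.

$9,590.40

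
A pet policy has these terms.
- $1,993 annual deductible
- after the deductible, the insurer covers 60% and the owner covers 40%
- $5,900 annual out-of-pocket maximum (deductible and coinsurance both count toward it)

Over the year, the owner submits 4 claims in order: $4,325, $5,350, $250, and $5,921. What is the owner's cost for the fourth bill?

#1 ($4,325): $1,993 to deductible, leaving $2,332; 40% of $2,332 = $932.80. Owner pays $2,925.80; OOP now $2,925.80.
#2 ($5,350): 40% coinsurance on $5,350 = $2,140. Owner owes $2,140 (running OOP $5,065.80).
#3 ($250): deductible met; 40% of $250 = $100. Cost to owner: $100. OOP to date $5,165.80.
#4 ($5,921): deductible met; 40% of $5,921 = $2,368.40. OOP would hit $7,534.20 > $5,900, so the cap limits the owner to $5,900 − $5,165.80 = $734.20.

$734.20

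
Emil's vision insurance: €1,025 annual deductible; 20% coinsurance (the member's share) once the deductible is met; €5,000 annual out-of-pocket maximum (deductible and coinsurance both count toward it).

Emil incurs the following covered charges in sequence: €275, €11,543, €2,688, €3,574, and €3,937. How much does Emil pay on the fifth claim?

Claim 1 — €275: fully absorbed by the deductible. Cost to member: €275. OOP to date €275.
Claim 2 — €11,543: deductible takes €750, €10,793 remains; 20% of €10,793 = €2,158.60. Member pays €2,908.60; OOP now €3,183.60.
Claim 3 — €2,688: 20% coinsurance on €2,688 = €537.60. Member pays €537.60; OOP now €3,721.20.
Claim 4 — €3,574: 20% coinsurance on €3,574 = €714.80. Member owes €714.80 (running OOP €4,436).
Claim 5 — €3,937: 20% coinsurance on €3,937 = €787.40. Adding that to €4,436 gives €5,223.40, past the €5,000 cap; member pays only €5,000 − €4,436 = €564.

€564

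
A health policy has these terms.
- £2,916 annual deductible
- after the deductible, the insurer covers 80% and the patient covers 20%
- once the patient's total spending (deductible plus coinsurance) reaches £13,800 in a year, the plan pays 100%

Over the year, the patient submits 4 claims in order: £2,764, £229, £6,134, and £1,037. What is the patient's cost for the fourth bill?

Claim 1 (£2,764): entire amount goes to the deductible. Patient pays £2,764; OOP now £2,764.
Claim 2 (£229): deductible takes £152, £77 remains; 20% of £77 = £15.40. Patient pays £167.40; OOP now £2,931.40.
Claim 3 (£6,134): 20% coinsurance on £6,134 = £1,226.80. Patient pays £1,226.80; OOP now £4,158.20.
Claim 4 (£1,037): deductible met; 20% of £1,037 = £207.40. Cost to patient: £207.40. OOP to date £4,365.60.

£207.40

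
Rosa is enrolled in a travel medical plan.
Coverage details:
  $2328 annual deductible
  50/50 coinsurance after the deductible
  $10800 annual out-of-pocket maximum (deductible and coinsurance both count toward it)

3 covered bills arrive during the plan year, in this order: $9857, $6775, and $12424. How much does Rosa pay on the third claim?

Bill 1, $9857: deductible takes $2328, $7529 remains; coinsurance $7529 × 50% = $3764.50. Traveler owes $6092.50 (running OOP $6092.50).
Bill 2, $6775: 50% coinsurance on $6775 = $3387.50. Traveler pays $3387.50; OOP now $9480.
Bill 3, $12424: 50% coinsurance on $12424 = $6212. Adding that to $9480 gives $15692, past the $10800 cap; traveler pays only $10800 − $9480 = $1320.

$1320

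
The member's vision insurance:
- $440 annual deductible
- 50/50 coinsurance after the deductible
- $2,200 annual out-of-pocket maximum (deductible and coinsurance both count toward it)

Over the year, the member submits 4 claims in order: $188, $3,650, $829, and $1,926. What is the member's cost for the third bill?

$61

#1 ($188): entire amount goes to the deductible. Member pays $188; OOP now $188.
#2 ($3,650): $252 to deductible, leaving $3,398; member's 50% is $1,699. Member pays $1,951; OOP now $2,139.
#3 ($829): deductible met; 50% of $829 = $414.50. That would push OOP to $2,553.50, over the $2,200 cap, so member pays $2,200 − $2,139 = $61.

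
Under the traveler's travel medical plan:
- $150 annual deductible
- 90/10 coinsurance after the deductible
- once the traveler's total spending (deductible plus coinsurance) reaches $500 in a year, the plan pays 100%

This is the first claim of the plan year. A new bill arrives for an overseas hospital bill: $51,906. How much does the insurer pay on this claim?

Nothing has been paid toward the $150 deductible, so the first $150 of this charge is applied there.
That leaves $51,906 − $150 = $51,756 for coinsurance.
10% of $51,756 = $5,175.60 falls to the traveler.
That puts the traveler's cost at $150 + $5,175.60 = $5,325.60 before any cap.
Adding $5,325.60 to the $0 already spent would give $5,325.60, which exceeds the $500 cap; the traveler pays just $500 − $0 = $500.
Insurer pays the balance: $51,906 − $500 = $51,406.

$51,406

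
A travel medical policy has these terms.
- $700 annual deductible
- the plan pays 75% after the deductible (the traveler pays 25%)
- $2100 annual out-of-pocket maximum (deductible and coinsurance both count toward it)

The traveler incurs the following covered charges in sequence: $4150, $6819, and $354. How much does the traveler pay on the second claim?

$537.50

#1 ($4150): $700 to deductible, leaving $3450; coinsurance $3450 × 25% = $862.50. Traveler pays $1562.50; OOP now $1562.50.
#2 ($6819): deductible already satisfied, so traveler's share is 25% × $6819 = $1704.75. Adding that to $1562.50 gives $3267.25, past the $2100 cap; traveler pays only $2100 − $1562.50 = $537.50.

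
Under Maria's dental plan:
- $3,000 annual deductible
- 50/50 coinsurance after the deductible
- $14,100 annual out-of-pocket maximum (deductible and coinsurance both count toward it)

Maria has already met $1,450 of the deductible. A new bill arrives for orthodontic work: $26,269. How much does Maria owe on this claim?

Deductible still to meet: $3,000 − $1,450 = $1,550.
That leaves $26,269 − $1,550 = $24,719 for coinsurance.
50% of $24,719 = $12,359.50 falls to the patient.
So the patient owes $1,550 + $12,359.50 = $13,909.50 before any cap.
That would bring total out-of-pocket to $15,359.50, past the $14,100 cap. The patient is capped at $14,100 − $1,450 = $12,650 on this claim.

$12,650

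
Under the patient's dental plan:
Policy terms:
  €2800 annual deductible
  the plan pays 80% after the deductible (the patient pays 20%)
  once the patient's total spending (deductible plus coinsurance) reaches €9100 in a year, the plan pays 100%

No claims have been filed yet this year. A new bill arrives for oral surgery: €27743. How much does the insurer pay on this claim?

Deductible not yet touched, so the first €2800 of the bill goes to the deductible.
After the €2800 deductible portion, €27743 − €2800 = €24943 is subject to coinsurance.
Patient's 20% share of €24943 is €4988.60.
So the patient owes €2800 + €4988.60 = €7788.60 before any cap.
Year-to-date out-of-pocket becomes €0 + €7788.60 = €7788.60, still under the €9100 maximum, so no cap applies.
Insurer pays the balance: €27743 − €7788.60 = €19954.40.

€19954.40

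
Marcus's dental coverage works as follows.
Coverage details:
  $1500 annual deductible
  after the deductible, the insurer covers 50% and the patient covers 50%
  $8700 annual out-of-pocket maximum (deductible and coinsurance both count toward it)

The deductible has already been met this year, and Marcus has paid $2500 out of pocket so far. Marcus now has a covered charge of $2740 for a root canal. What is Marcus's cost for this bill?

$1370

With the deductible met, the entire $2740 is subject to coinsurance.
50% of $2740 = $1370 falls to the patient.
Year-to-date out-of-pocket becomes $2500 + $1370 = $3870, still under the $8700 maximum, so no cap applies.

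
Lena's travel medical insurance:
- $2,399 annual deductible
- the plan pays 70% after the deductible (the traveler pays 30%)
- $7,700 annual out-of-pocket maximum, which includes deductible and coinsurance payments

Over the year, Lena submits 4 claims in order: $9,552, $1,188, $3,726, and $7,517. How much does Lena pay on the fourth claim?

$1,680.90

Claim 1 ($9,552): $2,399 to deductible, leaving $7,153; coinsurance $7,153 × 30% = $2,145.90. Cost to traveler: $4,544.90. OOP to date $4,544.90.
Claim 2 ($1,188): deductible met; 30% of $1,188 = $356.40. Traveler pays $356.40; OOP now $4,901.30.
Claim 3 ($3,726): deductible already satisfied, so traveler's share is 30% × $3,726 = $1,117.80. Traveler pays $1,117.80; OOP now $6,019.10.
Claim 4 ($7,517): deductible already satisfied, so traveler's share is 30% × $7,517 = $2,255.10. OOP would hit $8,274.20 > $7,700, so the cap limits the traveler to $7,700 − $6,019.10 = $1,680.90.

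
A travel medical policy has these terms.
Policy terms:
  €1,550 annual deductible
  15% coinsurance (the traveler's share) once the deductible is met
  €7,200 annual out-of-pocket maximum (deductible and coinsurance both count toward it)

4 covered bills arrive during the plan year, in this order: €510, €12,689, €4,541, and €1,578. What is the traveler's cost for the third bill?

€681.15

Claim 1 — €510: fully absorbed by the deductible. Cost to traveler: €510. OOP to date €510.
Claim 2 — €12,689: €1,040 to deductible, leaving €11,649; 15% of €11,649 = €1,747.35. Cost to traveler: €2,787.35. OOP to date €3,297.35.
Claim 3 — €4,541: 15% coinsurance on €4,541 = €681.15. Traveler pays €681.15; OOP now €3,978.50.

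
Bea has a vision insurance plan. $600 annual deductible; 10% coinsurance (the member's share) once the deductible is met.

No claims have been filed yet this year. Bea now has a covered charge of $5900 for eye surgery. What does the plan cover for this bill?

The full $600 deductible is still open; $600 of this bill applies to it.
The remaining $5300 (= $5900 − $600) moves to coinsurance.
Member's 10% share of $5300 is $530.
That puts the member's cost at $600 + $530 = $1130.
The plan picks up $5900 − $1130 = $4770.

$4770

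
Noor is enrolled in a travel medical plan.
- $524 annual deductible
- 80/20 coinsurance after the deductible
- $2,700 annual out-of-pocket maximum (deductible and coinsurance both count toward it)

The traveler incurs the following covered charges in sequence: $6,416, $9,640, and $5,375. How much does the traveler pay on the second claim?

$997.60

Bill 1, $6,416: deductible takes $524, $5,892 remains; coinsurance $5,892 × 20% = $1,178.40. Traveler owes $1,702.40 (running OOP $1,702.40).
Bill 2, $9,640: deductible already satisfied, so traveler's share is 20% × $9,640 = $1,928. OOP would hit $3,630.40 > $2,700, so the cap limits the traveler to $2,700 − $1,702.40 = $997.60.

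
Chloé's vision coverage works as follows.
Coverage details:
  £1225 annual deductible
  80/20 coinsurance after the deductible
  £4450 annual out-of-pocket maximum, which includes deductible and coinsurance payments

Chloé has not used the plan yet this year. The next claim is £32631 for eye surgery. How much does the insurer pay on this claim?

The full £1225 deductible is still open; £1225 of this bill applies to it.
The remaining £31406 (= £32631 − £1225) moves to coinsurance.
Member's 20% share of £31406 is £6281.20.
So the member owes £1225 + £6281.20 = £7506.20 before any cap.
That would bring total out-of-pocket to £7506.20, past the £4450 cap. The member is capped at £4450 − £0 = £4450 on this claim.
The insurer covers the remainder: £32631 − £4450 = £28181.

£28181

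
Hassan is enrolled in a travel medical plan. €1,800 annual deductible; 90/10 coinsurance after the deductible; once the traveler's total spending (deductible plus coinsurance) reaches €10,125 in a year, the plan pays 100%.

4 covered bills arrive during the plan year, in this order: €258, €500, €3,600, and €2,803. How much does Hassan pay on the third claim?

#1 (€258): all of it applies to the deductible. Cost to traveler: €258. OOP to date €258.
#2 (€500): entire amount goes to the deductible. Traveler owes €500 (running OOP €758).
#3 (€3,600): €1,042 finishes the deductible; €2,558 goes to coinsurance; coinsurance €2,558 × 10% = €255.80. Traveler pays €1,297.80; OOP now €2,055.80.

€1,297.80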